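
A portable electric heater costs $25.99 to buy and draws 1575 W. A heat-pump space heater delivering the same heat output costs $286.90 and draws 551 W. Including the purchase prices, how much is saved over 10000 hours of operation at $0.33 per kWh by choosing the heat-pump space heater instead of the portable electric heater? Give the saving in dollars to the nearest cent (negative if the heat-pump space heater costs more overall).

$3118.29

portable electric heater: $25.99 + (1575/1000) kW × 10000 h × $0.33 = $25.99 + $5197.5 = $5223.49
heat-pump space heater: $286.90 + (551/1000) kW × 10000 h × $0.33 = $286.90 + $1818.3 = $2105.2
Saving = $5223.49 − $2105.2 = $3118.29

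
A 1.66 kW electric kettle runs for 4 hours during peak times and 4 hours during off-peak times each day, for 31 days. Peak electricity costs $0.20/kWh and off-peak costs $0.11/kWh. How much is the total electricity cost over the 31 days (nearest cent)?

Peak energy = 1.66 kW × 4 h × 31 = 205.84 kWh
Off-peak energy = 1.66 kW × 4 h × 31 = 205.84 kWh
Cost = 205.84 × $0.20 + 205.84 × $0.11 = $41.168 + $22.6424 = $63.81

$63.81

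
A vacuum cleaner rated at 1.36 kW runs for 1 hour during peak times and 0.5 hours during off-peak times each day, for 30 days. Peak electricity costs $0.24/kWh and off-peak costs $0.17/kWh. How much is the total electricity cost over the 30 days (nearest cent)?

$13.26

Peak energy = 1.36 kW × 1 h × 30 = 40.8 kWh
Off-peak energy = 1.36 kW × 0.5 h × 30 = 20.4 kWh
Cost = 40.8 × $0.24 + 20.4 × $0.17 = $9.792 + $3.468 = $13.26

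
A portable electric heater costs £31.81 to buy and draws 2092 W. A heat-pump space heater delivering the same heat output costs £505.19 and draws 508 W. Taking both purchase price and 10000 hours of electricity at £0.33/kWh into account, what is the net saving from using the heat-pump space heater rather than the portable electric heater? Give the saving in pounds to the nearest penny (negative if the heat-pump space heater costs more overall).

£4753.82

portable electric heater: £31.81 + (2092/1000) kW × 10000 h × £0.33 = £31.81 + £6903.6 = £6935.41
heat-pump space heater: £505.19 + (508/1000) kW × 10000 h × £0.33 = £505.19 + £1676.4 = £2181.59
Saving = £6935.41 − £2181.59 = £4753.82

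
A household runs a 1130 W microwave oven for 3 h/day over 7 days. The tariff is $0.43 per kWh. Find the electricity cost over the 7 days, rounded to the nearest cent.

$10.20

Runtime = 3 h/day × 7 days = 21 h
Energy = 1.13 kW × 21 h = 23.73 kWh
Cost = 23.73 kWh × $0.43/kWh = $10.20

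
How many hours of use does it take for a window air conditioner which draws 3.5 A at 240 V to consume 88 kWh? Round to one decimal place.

Power = 3.5 A × 240 V = 840 W = 0.84 kW
Hours = 88 kWh ÷ 0.84 kW = 104.8 h

104.8 h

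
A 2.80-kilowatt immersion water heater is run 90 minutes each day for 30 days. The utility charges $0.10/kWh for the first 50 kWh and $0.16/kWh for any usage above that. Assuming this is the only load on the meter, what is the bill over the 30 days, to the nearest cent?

$17.16

Runtime = 90 min × 30 = 2700 min = 45 h
Energy = 2.8 kW × 45 h = 126 kWh
Tier 1 (0–50 kWh): 50 × $0.10 = $5
Above 50 kWh: 76 × $0.16 = $12.16
Bill = $17.16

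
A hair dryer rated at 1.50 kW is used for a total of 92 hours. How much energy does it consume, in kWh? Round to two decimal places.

138.00 kWh

Energy = 1.5 kW × 92 h = 138 kWh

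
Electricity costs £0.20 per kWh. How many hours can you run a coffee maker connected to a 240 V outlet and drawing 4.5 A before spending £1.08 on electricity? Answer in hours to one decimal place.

Power = 4.5 A × 240 V = 1080 W = 1.08 kW
Energy available = £1.08 ÷ £0.20/kWh = 5.4 kWh
Hours = 5.4 kWh ÷ 1.08 kW = 5.0 h

5.0 h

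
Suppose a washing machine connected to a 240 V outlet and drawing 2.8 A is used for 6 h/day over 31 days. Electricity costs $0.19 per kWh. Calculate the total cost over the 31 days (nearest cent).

$23.75

Power = 2.8 A × 240 V = 672 W = 0.672 kW
Runtime = 6 h/day × 31 days = 186 h
Energy = 0.672 kW × 186 h = 124.992 kWh
Cost = 124.992 kWh × $0.19/kWh = $23.75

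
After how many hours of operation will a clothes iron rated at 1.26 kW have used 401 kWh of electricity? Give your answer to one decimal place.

318.3 h

Hours = 401 kWh ÷ 1.26 kW = 318.3 h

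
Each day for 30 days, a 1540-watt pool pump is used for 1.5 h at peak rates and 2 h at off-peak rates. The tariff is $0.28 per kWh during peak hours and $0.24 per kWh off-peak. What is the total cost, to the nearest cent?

Peak energy = 1.54 kW × 1.5 h × 30 = 69.3 kWh
Off-peak energy = 1.54 kW × 2 h × 30 = 92.4 kWh
Cost = 69.3 × $0.28 + 92.4 × $0.24 = $19.404 + $22.176 = $41.58

$41.58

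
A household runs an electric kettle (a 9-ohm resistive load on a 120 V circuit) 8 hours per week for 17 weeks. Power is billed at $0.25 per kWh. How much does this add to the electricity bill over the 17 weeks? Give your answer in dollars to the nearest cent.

$54.40

Power = V²/R = 120²/9 = 1600 W = 1.6 kW
Runtime = 8 h/week × 17 weeks = 136 h
Energy = 1.6 kW × 136 h = 217.6 kWh
Cost = 217.6 kWh × $0.25/kWh = $54.40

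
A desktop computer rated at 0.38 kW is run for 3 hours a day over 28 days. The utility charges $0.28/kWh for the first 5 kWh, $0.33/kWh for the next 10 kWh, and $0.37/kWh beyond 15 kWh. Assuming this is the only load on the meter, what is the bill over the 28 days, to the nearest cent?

$10.96

Runtime = 3 h/day × 28 days = 84 h
Energy = 0.38 kW × 84 h = 31.92 kWh
Tier 1 (0–5 kWh): 5 × $0.28 = $1.4
Tier 2 (5–15 kWh): 10 × $0.33 = $3.3
Above 15 kWh: 16.92 × $0.37 = $6.2604
Bill = $10.96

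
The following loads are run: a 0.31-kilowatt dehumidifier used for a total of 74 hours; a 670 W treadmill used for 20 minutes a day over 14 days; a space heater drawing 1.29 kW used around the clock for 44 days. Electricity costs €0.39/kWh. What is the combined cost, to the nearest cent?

dehumidifier: 0.31 kW × 74 h = 22.94 kWh
treadmill: Runtime = 20 min × 14 = 280 min = 4.666666… h
treadmill: 0.67 kW × 4.666666… h = 3.126666… kWh
space heater: Runtime = 24 h × 44 = 1056 h
space heater: 1.29 kW × 1056 h = 1362.24 kWh
Total energy = 1388.306666… kWh
Cost = 1388.306666… × €0.39 = €541.44

€541.44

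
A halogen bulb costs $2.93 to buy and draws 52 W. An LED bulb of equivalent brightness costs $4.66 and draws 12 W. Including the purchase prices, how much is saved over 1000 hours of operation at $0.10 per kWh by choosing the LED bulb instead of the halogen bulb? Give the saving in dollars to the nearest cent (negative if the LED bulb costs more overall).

halogen bulb: $2.93 + (52/1000) kW × 1000 h × $0.10 = $2.93 + $5.2 = $8.13
LED bulb: $4.66 + (12/1000) kW × 1000 h × $0.10 = $4.66 + $1.2 = $5.86
Saving = $8.13 − $5.86 = $2.27

$2.27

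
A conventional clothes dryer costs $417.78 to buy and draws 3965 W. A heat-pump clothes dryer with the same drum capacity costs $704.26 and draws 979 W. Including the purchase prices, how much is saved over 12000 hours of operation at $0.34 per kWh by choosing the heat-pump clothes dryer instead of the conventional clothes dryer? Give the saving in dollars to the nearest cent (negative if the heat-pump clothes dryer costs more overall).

conventional clothes dryer: $417.78 + (3965/1000) kW × 12000 h × $0.34 = $417.78 + $16177.2 = $16594.98
heat-pump clothes dryer: $704.26 + (979/1000) kW × 12000 h × $0.34 = $704.26 + $3994.32 = $4698.58
Saving = $16594.98 − $4698.58 = $11896.4

$11896.40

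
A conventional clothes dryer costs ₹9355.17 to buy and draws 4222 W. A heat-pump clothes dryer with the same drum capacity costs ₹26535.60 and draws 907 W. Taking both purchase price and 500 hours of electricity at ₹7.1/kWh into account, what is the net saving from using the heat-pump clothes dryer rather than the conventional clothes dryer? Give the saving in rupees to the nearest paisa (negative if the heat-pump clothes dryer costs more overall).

-₹5412.18

conventional clothes dryer: ₹9355.17 + (4222/1000) kW × 500 h × ₹7.1 = ₹9355.17 + ₹14988.1 = ₹24343.27
heat-pump clothes dryer: ₹26535.60 + (907/1000) kW × 500 h × ₹7.1 = ₹26535.60 + ₹3219.85 = ₹29755.45
Saving = ₹24343.27 − ₹29755.45 = −₹5412.18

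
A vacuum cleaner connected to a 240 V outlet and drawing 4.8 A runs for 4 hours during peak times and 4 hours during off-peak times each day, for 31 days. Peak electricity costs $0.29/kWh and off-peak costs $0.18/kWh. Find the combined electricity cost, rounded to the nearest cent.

$67.14

Power = 4.8 A × 240 V = 1152 W = 1.152 kW
Peak energy = 1.152 kW × 4 h × 31 = 142.848 kWh
Off-peak energy = 1.152 kW × 4 h × 31 = 142.848 kWh
Cost = 142.848 × $0.29 + 142.848 × $0.18 = $41.42592 + $25.71264 = $67.14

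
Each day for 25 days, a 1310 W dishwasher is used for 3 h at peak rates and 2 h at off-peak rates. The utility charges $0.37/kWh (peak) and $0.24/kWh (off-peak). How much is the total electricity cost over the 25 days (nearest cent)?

Peak energy = 1.31 kW × 3 h × 25 = 98.25 kWh
Off-peak energy = 1.31 kW × 2 h × 25 = 65.5 kWh
Cost = 98.25 × $0.37 + 65.5 × $0.24 = $36.3525 + $15.72 = $52.07

$52.07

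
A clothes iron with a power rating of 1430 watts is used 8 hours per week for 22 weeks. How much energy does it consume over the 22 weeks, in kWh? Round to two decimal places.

Runtime = 8 h/week × 22 weeks = 176 h
Energy = 1.43 kW × 176 h = 251.68 kWh

251.68 kWh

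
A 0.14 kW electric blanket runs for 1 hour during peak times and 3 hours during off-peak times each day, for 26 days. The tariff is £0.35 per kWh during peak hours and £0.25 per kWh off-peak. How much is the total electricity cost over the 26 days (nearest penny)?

Peak energy = 0.14 kW × 1 h × 26 = 3.64 kWh
Off-peak energy = 0.14 kW × 3 h × 26 = 10.92 kWh
Cost = 3.64 × £0.35 + 10.92 × £0.25 = £1.274 + £2.73 = £4.00

£4.00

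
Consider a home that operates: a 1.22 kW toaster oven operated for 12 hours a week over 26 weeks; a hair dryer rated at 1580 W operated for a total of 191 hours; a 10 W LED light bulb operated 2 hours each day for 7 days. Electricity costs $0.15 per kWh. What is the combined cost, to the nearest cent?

toaster oven: Runtime = 12 h/week × 26 weeks = 312 h
toaster oven: 1.22 kW × 312 h = 380.64 kWh
hair dryer: 1.58 kW × 191 h = 301.78 kWh
LED light bulb: Runtime = 2 h/day × 7 days = 14 h
LED light bulb: 0.01 kW × 14 h = 0.14 kWh
Total energy = 682.56 kWh
Cost = 682.56 × $0.15 = $102.38

$102.38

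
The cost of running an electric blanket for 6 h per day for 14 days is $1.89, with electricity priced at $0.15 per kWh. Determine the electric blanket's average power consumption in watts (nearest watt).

150 W

Energy = $1.89 ÷ $0.15/kWh = 12.6 kWh
Runtime = 6 h/day × 14 days = 84 h
Power = 12.6 kWh ÷ 84 h = 0.15 kW = 150 W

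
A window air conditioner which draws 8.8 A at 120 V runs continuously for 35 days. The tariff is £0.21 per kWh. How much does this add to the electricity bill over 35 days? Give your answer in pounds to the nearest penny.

£186.28

Power = 8.8 A × 120 V = 1056 W = 1.056 kW
Runtime = 24 h × 35 = 840 h
Energy = 1.056 kW × 840 h = 887.04 kWh
Cost = 887.04 kWh × £0.21/kWh = £186.28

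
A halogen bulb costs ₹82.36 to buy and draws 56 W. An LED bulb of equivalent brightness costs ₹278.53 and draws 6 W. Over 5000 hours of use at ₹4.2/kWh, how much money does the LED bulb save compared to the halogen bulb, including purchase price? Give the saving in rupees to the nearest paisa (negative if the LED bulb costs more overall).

halogen bulb: ₹82.36 + (56/1000) kW × 5000 h × ₹4.2 = ₹82.36 + ₹1176 = ₹1258.36
LED bulb: ₹278.53 + (6/1000) kW × 5000 h × ₹4.2 = ₹278.53 + ₹126 = ₹404.53
Saving = ₹1258.36 − ₹404.53 = ₹853.83

₹853.83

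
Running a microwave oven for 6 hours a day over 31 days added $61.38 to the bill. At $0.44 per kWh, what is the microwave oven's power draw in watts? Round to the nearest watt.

Energy = $61.38 ÷ $0.44/kWh = 139.5 kWh
Runtime = 6 h/day × 31 days = 186 h
Power = 139.5 kWh ÷ 186 h = 0.75 kW = 750 W

750 W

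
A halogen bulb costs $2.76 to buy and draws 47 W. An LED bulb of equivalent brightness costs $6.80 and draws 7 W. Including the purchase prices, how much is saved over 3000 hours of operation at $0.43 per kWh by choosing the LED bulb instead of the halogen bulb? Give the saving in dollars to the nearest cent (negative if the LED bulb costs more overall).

halogen bulb: $2.76 + (47/1000) kW × 3000 h × $0.43 = $2.76 + $60.63 = $63.39
LED bulb: $6.80 + (7/1000) kW × 3000 h × $0.43 = $6.80 + $9.03 = $15.83
Saving = $63.39 − $15.83 = $47.56

$47.56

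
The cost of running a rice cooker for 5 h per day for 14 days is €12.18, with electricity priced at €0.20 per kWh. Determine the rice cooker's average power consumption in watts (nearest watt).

Energy = €12.18 ÷ €0.20/kWh = 60.9 kWh
Runtime = 5 h/day × 14 days = 70 h
Power = 60.9 kWh ÷ 70 h = 0.87 kW = 870 W

870 W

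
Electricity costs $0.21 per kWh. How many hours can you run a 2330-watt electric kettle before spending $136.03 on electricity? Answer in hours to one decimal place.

278.0 h

Energy available = $136.03 ÷ $0.21/kWh = 647.7619 kWh
Hours = 647.7619 kWh ÷ 2.33 kW = 278.0 h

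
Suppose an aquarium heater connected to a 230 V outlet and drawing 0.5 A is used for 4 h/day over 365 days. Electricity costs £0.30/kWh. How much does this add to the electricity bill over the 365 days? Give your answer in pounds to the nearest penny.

Power = 0.5 A × 230 V = 115 W = 0.115 kW
Runtime = 4 h/day × 365 days = 1460 h
Energy = 0.115 kW × 1460 h = 167.9 kWh
Cost = 167.9 kWh × £0.30/kWh = £50.37

£50.37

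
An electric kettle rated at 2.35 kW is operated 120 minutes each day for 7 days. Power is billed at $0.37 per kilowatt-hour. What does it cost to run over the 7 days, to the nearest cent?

$12.17

Runtime = 120 min × 7 = 840 min = 14 h
Energy = 2.35 kW × 14 h = 32.9 kWh
Cost = 32.9 kWh × $0.37/kWh = $12.17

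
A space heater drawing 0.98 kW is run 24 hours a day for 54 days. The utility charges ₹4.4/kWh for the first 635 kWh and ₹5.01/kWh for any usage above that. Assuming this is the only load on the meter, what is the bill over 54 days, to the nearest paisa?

₹5975.75

Runtime = 24 h × 54 = 1296 h
Energy = 0.98 kW × 1296 h = 1270.08 kWh
Tier 1 (0–635 kWh): 635 × ₹4.4 = ₹2794
Above 635 kWh: 635.08 × ₹5.01 = ₹3181.7508
Bill = ₹5975.75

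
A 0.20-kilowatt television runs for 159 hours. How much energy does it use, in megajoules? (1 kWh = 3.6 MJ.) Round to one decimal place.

114.5 MJ

Energy = 0.2 kW × 159 h = 31.8 kWh
= 31.8 × 3.6 MJ = 114.5 MJ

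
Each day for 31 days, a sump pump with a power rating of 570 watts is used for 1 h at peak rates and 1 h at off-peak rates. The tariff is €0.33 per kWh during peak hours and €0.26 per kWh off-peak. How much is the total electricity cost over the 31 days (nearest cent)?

€10.43

Peak energy = 0.57 kW × 1 h × 31 = 17.67 kWh
Off-peak energy = 0.57 kW × 1 h × 31 = 17.67 kWh
Cost = 17.67 × €0.33 + 17.67 × €0.26 = €5.8311 + €4.5942 = €10.43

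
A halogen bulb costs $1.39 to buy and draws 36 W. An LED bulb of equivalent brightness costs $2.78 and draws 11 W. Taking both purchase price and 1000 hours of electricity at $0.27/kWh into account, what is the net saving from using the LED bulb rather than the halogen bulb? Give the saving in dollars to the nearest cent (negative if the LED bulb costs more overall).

$5.36

halogen bulb: $1.39 + (36/1000) kW × 1000 h × $0.27 = $1.39 + $9.72 = $11.11
LED bulb: $2.78 + (11/1000) kW × 1000 h × $0.27 = $2.78 + $2.97 = $5.75
Saving = $11.11 − $5.75 = $5.36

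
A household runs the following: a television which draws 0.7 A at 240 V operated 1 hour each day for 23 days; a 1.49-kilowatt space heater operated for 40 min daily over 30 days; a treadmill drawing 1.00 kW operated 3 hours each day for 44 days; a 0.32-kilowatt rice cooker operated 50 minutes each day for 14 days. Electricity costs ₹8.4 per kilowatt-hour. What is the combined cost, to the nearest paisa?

television: Power = 0.7 A × 240 V = 168 W = 0.168 kW
television: Runtime = 1 h/day × 23 days = 23 h
television: 0.168 kW × 23 h = 3.864 kWh
space heater: Runtime = 40 min × 30 = 1200 min = 20 h
space heater: 1.49 kW × 20 h = 29.8 kWh
treadmill: Runtime = 3 h/day × 44 days = 132 h
treadmill: 1 kW × 132 h = 132 kWh
rice cooker: Runtime = 50 min × 14 = 700 min = 11.666666… h
rice cooker: 0.32 kW × 11.666666… h = 3.733333… kWh
Total energy = 169.397333… kWh
Cost = 169.397333… × ₹8.4 = ₹1422.94

₹1422.94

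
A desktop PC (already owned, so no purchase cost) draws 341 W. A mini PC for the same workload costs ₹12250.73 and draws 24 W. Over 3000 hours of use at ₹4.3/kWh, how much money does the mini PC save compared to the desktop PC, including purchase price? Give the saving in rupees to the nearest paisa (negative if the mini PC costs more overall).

-₹8161.43

desktop PC: ₹0.00 + (341/1000) kW × 3000 h × ₹4.3 = ₹0.00 + ₹4398.9 = ₹4398.9
mini PC: ₹12250.73 + (24/1000) kW × 3000 h × ₹4.3 = ₹12250.73 + ₹309.6 = ₹12560.33
Saving = ₹4398.9 − ₹12560.33 = −₹8161.43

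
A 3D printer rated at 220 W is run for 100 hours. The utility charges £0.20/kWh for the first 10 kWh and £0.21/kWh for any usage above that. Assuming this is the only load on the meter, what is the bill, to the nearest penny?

Energy = 0.22 kW × 100 h = 22 kWh
Tier 1 (0–10 kWh): 10 × £0.20 = £2
Above 10 kWh: 12 × £0.21 = £2.52
Bill = £4.52

£4.52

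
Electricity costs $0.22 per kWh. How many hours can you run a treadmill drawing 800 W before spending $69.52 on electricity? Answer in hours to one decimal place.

Energy available = $69.52 ÷ $0.22/kWh = 316 kWh
Hours = 316 kWh ÷ 0.8 kW = 395.0 h

395.0 h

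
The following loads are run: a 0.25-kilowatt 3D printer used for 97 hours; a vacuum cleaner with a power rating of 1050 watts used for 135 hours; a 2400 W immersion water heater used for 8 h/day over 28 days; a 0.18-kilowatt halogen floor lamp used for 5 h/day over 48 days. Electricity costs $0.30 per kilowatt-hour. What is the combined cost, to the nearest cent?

$224.04

3D printer: 0.25 kW × 97 h = 24.25 kWh
vacuum cleaner: 1.05 kW × 135 h = 141.75 kWh
immersion water heater: Runtime = 8 h/day × 28 days = 224 h
immersion water heater: 2.4 kW × 224 h = 537.6 kWh
halogen floor lamp: Runtime = 5 h/day × 48 days = 240 h
halogen floor lamp: 0.18 kW × 240 h = 43.2 kWh
Total energy = 746.8 kWh
Cost = 746.8 × $0.30 = $224.04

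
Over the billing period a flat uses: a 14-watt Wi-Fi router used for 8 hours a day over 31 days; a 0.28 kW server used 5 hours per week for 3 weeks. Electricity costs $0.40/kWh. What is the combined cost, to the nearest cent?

$3.07

Wi-Fi router: Runtime = 8 h/day × 31 days = 248 h
Wi-Fi router: 0.014 kW × 248 h = 3.472 kWh
server: Runtime = 5 h/week × 3 weeks = 15 h
server: 0.28 kW × 15 h = 4.2 kWh
Total energy = 7.672 kWh
Cost = 7.672 × $0.40 = $3.07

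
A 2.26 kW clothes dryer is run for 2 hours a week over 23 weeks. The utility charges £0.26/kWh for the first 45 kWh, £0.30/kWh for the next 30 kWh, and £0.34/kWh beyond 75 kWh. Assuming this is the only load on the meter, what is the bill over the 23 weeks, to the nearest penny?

Runtime = 2 h/week × 23 weeks = 46 h
Energy = 2.26 kW × 46 h = 103.96 kWh
Tier 1 (0–45 kWh): 45 × £0.26 = £11.7
Tier 2 (45–75 kWh): 30 × £0.30 = £9
Above 75 kWh: 28.96 × £0.34 = £9.8464
Bill = £30.55

£30.55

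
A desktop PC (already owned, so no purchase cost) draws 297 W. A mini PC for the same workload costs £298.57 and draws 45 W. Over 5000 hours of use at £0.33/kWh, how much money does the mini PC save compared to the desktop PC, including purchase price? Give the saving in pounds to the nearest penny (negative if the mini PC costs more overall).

£117.23

desktop PC: £0.00 + (297/1000) kW × 5000 h × £0.33 = £0.00 + £490.05 = £490.05
mini PC: £298.57 + (45/1000) kW × 5000 h × £0.33 = £298.57 + £74.25 = £372.82
Saving = £490.05 − £372.82 = £117.23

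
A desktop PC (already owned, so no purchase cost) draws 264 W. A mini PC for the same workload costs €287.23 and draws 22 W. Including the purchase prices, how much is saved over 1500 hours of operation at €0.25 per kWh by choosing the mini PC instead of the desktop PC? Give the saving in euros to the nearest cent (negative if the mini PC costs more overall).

-€196.48

desktop PC: €0.00 + (264/1000) kW × 1500 h × €0.25 = €0.00 + €99 = €99
mini PC: €287.23 + (22/1000) kW × 1500 h × €0.25 = €287.23 + €8.25 = €295.48
Saving = €99 − €295.48 = −€196.48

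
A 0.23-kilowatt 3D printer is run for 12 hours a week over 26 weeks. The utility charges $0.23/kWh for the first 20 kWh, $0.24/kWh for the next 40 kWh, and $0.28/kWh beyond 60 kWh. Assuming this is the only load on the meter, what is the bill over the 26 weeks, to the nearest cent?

Runtime = 12 h/week × 26 weeks = 312 h
Energy = 0.23 kW × 312 h = 71.76 kWh
Tier 1 (0–20 kWh): 20 × $0.23 = $4.6
Tier 2 (20–60 kWh): 40 × $0.24 = $9.6
Above 60 kWh: 11.76 × $0.28 = $3.2928
Bill = $17.49

$17.49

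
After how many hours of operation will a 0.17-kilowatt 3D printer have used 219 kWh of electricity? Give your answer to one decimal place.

1288.2 h

Hours = 219 kWh ÷ 0.17 kW = 1288.2 h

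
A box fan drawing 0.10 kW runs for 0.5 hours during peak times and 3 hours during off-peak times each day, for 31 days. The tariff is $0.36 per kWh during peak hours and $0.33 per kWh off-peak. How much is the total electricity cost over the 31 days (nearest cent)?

Peak energy = 0.1 kW × 0.5 h × 31 = 1.55 kWh
Off-peak energy = 0.1 kW × 3 h × 31 = 9.3 kWh
Cost = 1.55 × $0.36 + 9.3 × $0.33 = $0.558 + $3.069 = $3.63

$3.63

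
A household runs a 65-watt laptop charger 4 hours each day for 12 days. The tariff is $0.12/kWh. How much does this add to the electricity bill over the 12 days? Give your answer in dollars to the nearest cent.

Runtime = 4 h/day × 12 days = 48 h
Energy = 0.065 kW × 48 h = 3.12 kWh
Cost = 3.12 kWh × $0.12/kWh = $0.37

$0.37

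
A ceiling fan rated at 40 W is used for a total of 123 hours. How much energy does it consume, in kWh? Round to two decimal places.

Energy = 0.04 kW × 123 h = 4.92 kWh

4.92 kWh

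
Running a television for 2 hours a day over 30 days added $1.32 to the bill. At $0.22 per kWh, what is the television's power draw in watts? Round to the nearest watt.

Energy = $1.32 ÷ $0.22/kWh = 6 kWh
Runtime = 2 h/day × 30 days = 60 h
Power = 6 kWh ÷ 60 h = 0.1 kW = 100 W

100 W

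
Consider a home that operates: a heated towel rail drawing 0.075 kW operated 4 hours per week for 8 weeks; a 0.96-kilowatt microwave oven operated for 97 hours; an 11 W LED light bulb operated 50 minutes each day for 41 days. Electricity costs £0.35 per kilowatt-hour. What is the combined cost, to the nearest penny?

£33.56

heated towel rail: Runtime = 4 h/week × 8 weeks = 32 h
heated towel rail: 0.075 kW × 32 h = 2.4 kWh
microwave oven: 0.96 kW × 97 h = 93.12 kWh
LED light bulb: Runtime = 50 min × 41 = 2050 min = 34.166666… h
LED light bulb: 0.011 kW × 34.166666… h = 0.375833… kWh
Total energy = 95.895833… kWh
Cost = 95.895833… × £0.35 = £33.56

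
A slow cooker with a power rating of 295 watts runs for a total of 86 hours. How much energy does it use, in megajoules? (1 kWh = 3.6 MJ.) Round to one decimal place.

Energy = 0.295 kW × 86 h = 25.37 kWh
= 25.37 × 3.6 MJ = 91.3 MJ

91.3 MJ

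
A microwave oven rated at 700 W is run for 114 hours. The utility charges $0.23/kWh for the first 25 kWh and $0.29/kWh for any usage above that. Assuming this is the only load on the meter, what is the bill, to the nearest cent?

$21.64

Energy = 0.7 kW × 114 h = 79.8 kWh
Tier 1 (0–25 kWh): 25 × $0.23 = $5.75
Above 25 kWh: 54.8 × $0.29 = $15.892
Bill = $21.64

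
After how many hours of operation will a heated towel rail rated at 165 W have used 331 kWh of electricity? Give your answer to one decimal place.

Hours = 331 kWh ÷ 0.165 kW = 2006.1 h

2006.1 h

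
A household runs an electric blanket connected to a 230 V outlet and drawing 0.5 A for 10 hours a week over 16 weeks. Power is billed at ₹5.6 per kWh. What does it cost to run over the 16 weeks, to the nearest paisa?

Power = 0.5 A × 230 V = 115 W = 0.115 kW
Runtime = 10 h/week × 16 weeks = 160 h
Energy = 0.115 kW × 160 h = 18.4 kWh
Cost = 18.4 kWh × ₹5.6/kWh = ₹103.04

₹103.04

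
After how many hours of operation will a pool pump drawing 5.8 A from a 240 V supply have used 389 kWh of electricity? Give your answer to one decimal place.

279.5 h

Power = 5.8 A × 240 V = 1392 W = 1.392 kW
Hours = 389 kWh ÷ 1.392 kW = 279.5 h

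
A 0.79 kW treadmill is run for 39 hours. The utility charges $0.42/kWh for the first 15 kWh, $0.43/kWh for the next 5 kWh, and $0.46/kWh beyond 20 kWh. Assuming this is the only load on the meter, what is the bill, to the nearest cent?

Energy = 0.79 kW × 39 h = 30.81 kWh
Tier 1 (0–15 kWh): 15 × $0.42 = $6.3
Tier 2 (15–20 kWh): 5 × $0.43 = $2.15
Above 20 kWh: 10.81 × $0.46 = $4.9726
Bill = $13.42

$13.42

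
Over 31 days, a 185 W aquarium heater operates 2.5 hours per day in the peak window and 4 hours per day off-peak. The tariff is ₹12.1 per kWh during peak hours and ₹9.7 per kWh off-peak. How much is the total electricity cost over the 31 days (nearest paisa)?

Peak energy = 0.185 kW × 2.5 h × 31 = 14.3375 kWh
Off-peak energy = 0.185 kW × 4 h × 31 = 22.94 kWh
Cost = 14.3375 × ₹12.1 + 22.94 × ₹9.7 = ₹173.48375 + ₹222.518 = ₹396.00

₹396.00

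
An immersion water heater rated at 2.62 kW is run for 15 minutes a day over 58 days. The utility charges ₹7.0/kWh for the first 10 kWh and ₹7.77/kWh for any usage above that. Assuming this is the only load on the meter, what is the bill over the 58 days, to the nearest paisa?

Runtime = 15 min × 58 = 870 min = 14.5 h
Energy = 2.62 kW × 14.5 h = 37.99 kWh
Tier 1 (0–10 kWh): 10 × ₹7.0 = ₹70
Above 10 kWh: 27.99 × ₹7.77 = ₹217.4823
Bill = ₹287.48

₹287.48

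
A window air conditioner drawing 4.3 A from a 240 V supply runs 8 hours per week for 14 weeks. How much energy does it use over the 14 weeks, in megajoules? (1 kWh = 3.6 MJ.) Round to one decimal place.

Power = 4.3 A × 240 V = 1032 W = 1.032 kW
Runtime = 8 h/week × 14 weeks = 112 h
Energy = 1.032 kW × 112 h = 115.584 kWh
= 115.584 × 3.6 MJ = 416.1 MJ

416.1 MJ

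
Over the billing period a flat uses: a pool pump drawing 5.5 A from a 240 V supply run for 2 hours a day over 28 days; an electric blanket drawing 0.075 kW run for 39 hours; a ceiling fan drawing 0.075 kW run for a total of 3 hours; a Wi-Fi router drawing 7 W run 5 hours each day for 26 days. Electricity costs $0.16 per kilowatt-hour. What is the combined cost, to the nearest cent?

pool pump: Power = 5.5 A × 240 V = 1320 W = 1.32 kW
pool pump: Runtime = 2 h/day × 28 days = 56 h
pool pump: 1.32 kW × 56 h = 73.92 kWh
electric blanket: 0.075 kW × 39 h = 2.925 kWh
ceiling fan: 0.075 kW × 3 h = 0.225 kWh
Wi-Fi router: Runtime = 5 h/day × 26 days = 130 h
Wi-Fi router: 0.007 kW × 130 h = 0.91 kWh
Total energy = 77.98 kWh
Cost = 77.98 × $0.16 = $12.48

$12.48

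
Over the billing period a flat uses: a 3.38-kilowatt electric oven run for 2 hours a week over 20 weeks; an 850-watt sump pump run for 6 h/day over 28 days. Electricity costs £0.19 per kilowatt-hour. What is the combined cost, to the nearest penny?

electric oven: Runtime = 2 h/week × 20 weeks = 40 h
electric oven: 3.38 kW × 40 h = 135.2 kWh
sump pump: Runtime = 6 h/day × 28 days = 168 h
sump pump: 0.85 kW × 168 h = 142.8 kWh
Total energy = 278 kWh
Cost = 278 × £0.19 = £52.82

£52.82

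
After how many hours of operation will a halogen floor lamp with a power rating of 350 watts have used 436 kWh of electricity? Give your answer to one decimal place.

1245.7 h

Hours = 436 kWh ÷ 0.35 kW = 1245.7 h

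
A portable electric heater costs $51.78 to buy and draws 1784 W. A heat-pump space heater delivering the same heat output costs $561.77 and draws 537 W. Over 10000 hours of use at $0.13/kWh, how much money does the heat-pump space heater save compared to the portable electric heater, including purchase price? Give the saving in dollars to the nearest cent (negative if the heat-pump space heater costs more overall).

portable electric heater: $51.78 + (1784/1000) kW × 10000 h × $0.13 = $51.78 + $2319.2 = $2370.98
heat-pump space heater: $561.77 + (537/1000) kW × 10000 h × $0.13 = $561.77 + $698.1 = $1259.87
Saving = $2370.98 − $1259.87 = $1111.11

$1111.11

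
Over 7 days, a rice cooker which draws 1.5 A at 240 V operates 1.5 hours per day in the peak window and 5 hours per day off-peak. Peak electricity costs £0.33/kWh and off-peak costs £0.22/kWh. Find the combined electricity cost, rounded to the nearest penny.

£4.02

Power = 1.5 A × 240 V = 360 W = 0.36 kW
Peak energy = 0.36 kW × 1.5 h × 7 = 3.78 kWh
Off-peak energy = 0.36 kW × 5 h × 7 = 12.6 kWh
Cost = 3.78 × £0.33 + 12.6 × £0.22 = £1.2474 + £2.772 = £4.02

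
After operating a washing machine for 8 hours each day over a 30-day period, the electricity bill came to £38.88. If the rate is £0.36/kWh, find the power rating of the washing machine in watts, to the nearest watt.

Energy = £38.88 ÷ £0.36/kWh = 108 kWh
Runtime = 8 h/day × 30 days = 240 h
Power = 108 kWh ÷ 240 h = 0.45 kW = 450 W

450 W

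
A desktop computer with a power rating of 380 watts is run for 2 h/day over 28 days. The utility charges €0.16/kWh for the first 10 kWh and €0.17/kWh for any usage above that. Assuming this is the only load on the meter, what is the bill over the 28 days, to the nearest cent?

Runtime = 2 h/day × 28 days = 56 h
Energy = 0.38 kW × 56 h = 21.28 kWh
Tier 1 (0–10 kWh): 10 × €0.16 = €1.6
Above 10 kWh: 11.28 × €0.17 = €1.9176
Bill = €3.52

€3.52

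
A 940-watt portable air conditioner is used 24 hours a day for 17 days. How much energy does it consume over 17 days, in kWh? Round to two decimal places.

383.52 kWh

Runtime = 24 h × 17 = 408 h
Energy = 0.94 kW × 408 h = 383.52 kWh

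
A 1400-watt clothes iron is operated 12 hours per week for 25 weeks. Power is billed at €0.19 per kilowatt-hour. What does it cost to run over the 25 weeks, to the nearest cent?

Runtime = 12 h/week × 25 weeks = 300 h
Energy = 1.4 kW × 300 h = 420 kWh
Cost = 420 kWh × €0.19/kWh = €79.80

€79.80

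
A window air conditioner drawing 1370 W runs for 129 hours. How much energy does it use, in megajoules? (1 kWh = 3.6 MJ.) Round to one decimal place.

636.2 MJ

Energy = 1.37 kW × 129 h = 176.73 kWh
= 176.73 × 3.6 MJ = 636.2 MJ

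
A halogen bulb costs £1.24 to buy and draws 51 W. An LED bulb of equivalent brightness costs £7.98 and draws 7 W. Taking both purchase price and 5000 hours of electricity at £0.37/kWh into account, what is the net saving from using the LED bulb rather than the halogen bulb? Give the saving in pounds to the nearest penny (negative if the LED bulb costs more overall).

halogen bulb: £1.24 + (51/1000) kW × 5000 h × £0.37 = £1.24 + £94.35 = £95.59
LED bulb: £7.98 + (7/1000) kW × 5000 h × £0.37 = £7.98 + £12.95 = £20.93
Saving = £95.59 − £20.93 = £74.66

£74.66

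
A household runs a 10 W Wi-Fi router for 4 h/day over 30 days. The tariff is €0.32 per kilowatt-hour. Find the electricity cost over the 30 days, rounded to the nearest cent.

Runtime = 4 h/day × 30 days = 120 h
Energy = 0.01 kW × 120 h = 1.2 kWh
Cost = 1.2 kWh × €0.32/kWh = €0.38

€0.38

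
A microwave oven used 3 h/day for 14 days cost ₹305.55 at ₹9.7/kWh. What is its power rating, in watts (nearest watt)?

750 W

Energy = ₹305.55 ÷ ₹9.7/kWh = 31.5 kWh
Runtime = 3 h/day × 14 days = 42 h
Power = 31.5 kWh ÷ 42 h = 0.75 kW = 750 W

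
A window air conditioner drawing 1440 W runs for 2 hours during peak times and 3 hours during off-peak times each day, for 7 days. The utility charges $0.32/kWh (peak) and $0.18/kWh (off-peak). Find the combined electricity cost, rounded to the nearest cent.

$11.89

Peak energy = 1.44 kW × 2 h × 7 = 20.16 kWh
Off-peak energy = 1.44 kW × 3 h × 7 = 30.24 kWh
Cost = 20.16 × $0.32 + 30.24 × $0.18 = $6.4512 + $5.4432 = $11.89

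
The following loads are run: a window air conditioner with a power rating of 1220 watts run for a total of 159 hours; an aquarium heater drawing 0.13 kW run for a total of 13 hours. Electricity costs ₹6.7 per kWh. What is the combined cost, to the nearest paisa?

window air conditioner: 1.22 kW × 159 h = 193.98 kWh
aquarium heater: 0.13 kW × 13 h = 1.69 kWh
Total energy = 195.67 kWh
Cost = 195.67 × ₹6.7 = ₹1310.99

₹1310.99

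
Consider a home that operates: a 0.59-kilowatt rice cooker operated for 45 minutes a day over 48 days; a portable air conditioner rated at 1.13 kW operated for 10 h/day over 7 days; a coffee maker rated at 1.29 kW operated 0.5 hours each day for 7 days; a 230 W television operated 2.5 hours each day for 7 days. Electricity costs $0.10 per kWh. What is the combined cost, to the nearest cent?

$10.89

rice cooker: Runtime = 45 min × 48 = 2160 min = 36 h
rice cooker: 0.59 kW × 36 h = 21.24 kWh
portable air conditioner: Runtime = 10 h/day × 7 days = 70 h
portable air conditioner: 1.13 kW × 70 h = 79.1 kWh
coffee maker: Runtime = 0.5 h/day × 7 days = 3.5 h
coffee maker: 1.29 kW × 3.5 h = 4.515 kWh
television: Runtime = 2.5 h/day × 7 days = 17.5 h
television: 0.23 kW × 17.5 h = 4.025 kWh
Total energy = 108.88 kWh
Cost = 108.88 × $0.10 = $10.89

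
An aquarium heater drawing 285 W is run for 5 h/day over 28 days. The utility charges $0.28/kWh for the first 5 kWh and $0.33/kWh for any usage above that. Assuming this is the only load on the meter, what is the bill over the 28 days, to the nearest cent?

$12.92

Runtime = 5 h/day × 28 days = 140 h
Energy = 0.285 kW × 140 h = 39.9 kWh
Tier 1 (0–5 kWh): 5 × $0.28 = $1.4
Above 5 kWh: 34.9 × $0.33 = $11.517
Bill = $12.92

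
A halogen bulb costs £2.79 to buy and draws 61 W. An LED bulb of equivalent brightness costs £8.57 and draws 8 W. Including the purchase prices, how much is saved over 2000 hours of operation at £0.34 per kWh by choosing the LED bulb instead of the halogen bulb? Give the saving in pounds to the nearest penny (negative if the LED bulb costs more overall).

£30.26

halogen bulb: £2.79 + (61/1000) kW × 2000 h × £0.34 = £2.79 + £41.48 = £44.27
LED bulb: £8.57 + (8/1000) kW × 2000 h × £0.34 = £8.57 + £5.44 = £14.01
Saving = £44.27 − £14.01 = £30.26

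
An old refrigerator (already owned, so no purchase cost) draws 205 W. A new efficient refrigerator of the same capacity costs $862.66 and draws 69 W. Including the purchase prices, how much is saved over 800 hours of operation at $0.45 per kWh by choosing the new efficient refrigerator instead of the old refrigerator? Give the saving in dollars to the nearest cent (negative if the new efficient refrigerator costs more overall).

-$813.70

old refrigerator: $0.00 + (205/1000) kW × 800 h × $0.45 = $0.00 + $73.8 = $73.8
new efficient refrigerator: $862.66 + (69/1000) kW × 800 h × $0.45 = $862.66 + $24.84 = $887.5
Saving = $73.8 − $887.5 = −$813.7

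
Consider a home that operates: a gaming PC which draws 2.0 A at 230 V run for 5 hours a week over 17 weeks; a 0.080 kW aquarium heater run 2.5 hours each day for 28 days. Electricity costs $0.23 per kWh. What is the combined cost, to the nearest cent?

$10.28

gaming PC: Power = 2.0 A × 230 V = 460 W = 0.46 kW
gaming PC: Runtime = 5 h/week × 17 weeks = 85 h
gaming PC: 0.46 kW × 85 h = 39.1 kWh
aquarium heater: Runtime = 2.5 h/day × 28 days = 70 h
aquarium heater: 0.08 kW × 70 h = 5.6 kWh
Total energy = 44.7 kWh
Cost = 44.7 × $0.23 = $10.28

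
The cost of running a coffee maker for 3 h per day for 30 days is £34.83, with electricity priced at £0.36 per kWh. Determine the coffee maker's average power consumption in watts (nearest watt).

1075 W

Energy = £34.83 ÷ £0.36/kWh = 96.75 kWh
Runtime = 3 h/day × 30 days = 90 h
Power = 96.75 kWh ÷ 90 h = 1.075 kW = 1075 W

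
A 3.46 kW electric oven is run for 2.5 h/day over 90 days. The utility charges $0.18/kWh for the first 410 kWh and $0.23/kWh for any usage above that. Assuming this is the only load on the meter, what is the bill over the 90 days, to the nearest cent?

Runtime = 2.5 h/day × 90 days = 225 h
Energy = 3.46 kW × 225 h = 778.5 kWh
Tier 1 (0–410 kWh): 410 × $0.18 = $73.8
Above 410 kWh: 368.5 × $0.23 = $84.755
Bill = $158.56

$158.56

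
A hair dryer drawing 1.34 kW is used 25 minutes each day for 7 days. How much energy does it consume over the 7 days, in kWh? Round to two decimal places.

Runtime = 25 min × 7 = 175 min = 2.916666… h
Energy = 1.34 kW × 2.916666… h = 3.908333… kWh ≈ 3.91 kWh

3.91 kWh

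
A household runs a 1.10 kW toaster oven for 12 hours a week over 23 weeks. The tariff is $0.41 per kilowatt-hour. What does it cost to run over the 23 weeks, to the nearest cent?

Runtime = 12 h/week × 23 weeks = 276 h
Energy = 1.1 kW × 276 h = 303.6 kWh
Cost = 303.6 kWh × $0.41/kWh = $124.48

$124.48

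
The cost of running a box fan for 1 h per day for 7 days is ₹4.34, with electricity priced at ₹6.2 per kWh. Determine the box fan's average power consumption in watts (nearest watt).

100 W

Energy = ₹4.34 ÷ ₹6.2/kWh = 0.7 kWh
Runtime = 1 h/day × 7 days = 7 h
Power = 0.7 kWh ÷ 7 h = 0.1 kW = 100 W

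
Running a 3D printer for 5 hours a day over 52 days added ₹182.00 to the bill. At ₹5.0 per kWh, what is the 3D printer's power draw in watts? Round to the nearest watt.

140 W

Energy = ₹182.00 ÷ ₹5.0/kWh = 36.4 kWh
Runtime = 5 h/day × 52 days = 260 h
Power = 36.4 kWh ÷ 260 h = 0.14 kW = 140 W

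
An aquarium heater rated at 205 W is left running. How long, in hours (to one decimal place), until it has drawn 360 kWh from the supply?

1756.1 h

Hours = 360 kWh ÷ 0.205 kW = 1756.1 h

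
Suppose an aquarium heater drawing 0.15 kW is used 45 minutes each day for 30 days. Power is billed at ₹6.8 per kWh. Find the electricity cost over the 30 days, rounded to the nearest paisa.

Runtime = 45 min × 30 = 1350 min = 22.5 h
Energy = 0.15 kW × 22.5 h = 3.375 kWh
Cost = 3.375 kWh × ₹6.8/kWh = ₹22.95

₹22.95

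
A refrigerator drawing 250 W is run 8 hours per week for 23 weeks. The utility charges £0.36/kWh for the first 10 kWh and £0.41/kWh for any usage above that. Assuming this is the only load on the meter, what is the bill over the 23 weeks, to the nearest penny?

£18.36

Runtime = 8 h/week × 23 weeks = 184 h
Energy = 0.25 kW × 184 h = 46 kWh
Tier 1 (0–10 kWh): 10 × £0.36 = £3.6
Above 10 kWh: 36 × £0.41 = £14.76
Bill = £18.36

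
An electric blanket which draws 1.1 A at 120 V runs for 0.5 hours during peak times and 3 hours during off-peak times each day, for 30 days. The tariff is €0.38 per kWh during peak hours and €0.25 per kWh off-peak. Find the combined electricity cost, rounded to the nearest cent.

Power = 1.1 A × 120 V = 132 W = 0.132 kW
Peak energy = 0.132 kW × 0.5 h × 30 = 1.98 kWh
Off-peak energy = 0.132 kW × 3 h × 30 = 11.88 kWh
Cost = 1.98 × €0.38 + 11.88 × €0.25 = €0.7524 + €2.97 = €3.72

€3.72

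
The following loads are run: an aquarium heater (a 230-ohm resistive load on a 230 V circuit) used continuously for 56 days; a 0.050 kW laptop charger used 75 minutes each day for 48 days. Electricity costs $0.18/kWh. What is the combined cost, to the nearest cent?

aquarium heater: Power = V²/R = 230²/230 = 230 W = 0.23 kW
aquarium heater: Runtime = 24 h × 56 = 1344 h
aquarium heater: 0.23 kW × 1344 h = 309.12 kWh
laptop charger: Runtime = 75 min × 48 = 3600 min = 60 h
laptop charger: 0.05 kW × 60 h = 3 kWh
Total energy = 312.12 kWh
Cost = 312.12 × $0.18 = $56.18

$56.18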